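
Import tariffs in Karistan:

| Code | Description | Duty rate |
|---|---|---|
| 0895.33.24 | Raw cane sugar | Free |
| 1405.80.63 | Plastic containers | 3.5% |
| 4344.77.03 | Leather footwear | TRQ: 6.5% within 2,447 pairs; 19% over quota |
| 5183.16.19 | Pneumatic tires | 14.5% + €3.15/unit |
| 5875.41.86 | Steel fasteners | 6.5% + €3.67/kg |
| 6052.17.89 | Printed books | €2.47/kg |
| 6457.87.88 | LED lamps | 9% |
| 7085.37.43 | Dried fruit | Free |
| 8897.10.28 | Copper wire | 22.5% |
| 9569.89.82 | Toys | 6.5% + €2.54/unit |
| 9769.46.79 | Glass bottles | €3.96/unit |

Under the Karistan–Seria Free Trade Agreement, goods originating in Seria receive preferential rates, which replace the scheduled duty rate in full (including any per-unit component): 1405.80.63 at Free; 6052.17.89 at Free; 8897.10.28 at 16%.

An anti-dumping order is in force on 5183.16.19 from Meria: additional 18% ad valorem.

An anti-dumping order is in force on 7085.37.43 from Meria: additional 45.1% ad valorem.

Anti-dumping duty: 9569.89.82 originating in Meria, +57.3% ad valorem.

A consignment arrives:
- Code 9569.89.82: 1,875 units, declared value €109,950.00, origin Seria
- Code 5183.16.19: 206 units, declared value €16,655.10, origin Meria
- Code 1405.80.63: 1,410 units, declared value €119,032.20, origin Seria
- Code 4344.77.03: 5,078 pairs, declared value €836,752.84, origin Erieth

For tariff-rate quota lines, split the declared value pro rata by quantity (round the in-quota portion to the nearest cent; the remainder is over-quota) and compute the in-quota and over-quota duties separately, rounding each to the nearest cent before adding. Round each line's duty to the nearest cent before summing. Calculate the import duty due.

€126,552.01

Line 1 (9569.89.82, Seria, 1,875 units, €109,950.00):
Base rate for 9569.89.82 is 6.5% + €2.54/unit.
Origin Seria is the FTA partner but 9569.89.82 is not on the preference list; base rate stands.
The additional-duty order on 9569.89.82 targets Meria, not Seria; it does not apply.
Duty = €109,950.00 × 6.5% + 1,875 × €2.54 = €11,909.25.
Line 2 (5183.16.19, Meria, 206 units, €16,655.10):
Base rate for 5183.16.19 is 14.5% + €3.15/unit.
Additional duty on 5183.16.19 from Meria: +18%. Applied ad valorem rate: 14.5% + 18% = 32.5%.
Duty = €16,655.10 × 32.5% + 206 × €3.15 = €6,061.81.
Line 3 (1405.80.63, Seria, 1,410 units, €119,032.20):
Base rate for 1405.80.63 is 3.5%.
Origin Seria qualifies under the Karistan–Seria agreement and 1405.80.63 is covered: preferential rate Free applies instead.
Duty = €119,032.20 × 0% = €0.00.
Line 4 (4344.77.03, Erieth, 5,078 pairs, €836,752.84):
Code 4344.77.03 is under a tariff-rate quota (threshold 2,447 pairs). In-quota: 2,447 pairs at 6.5%; over-quota: 2,631 pairs at 19%.
Pro-rata value split: in-quota = €836,752.84 × 2,447/5,078 = €403,216.66; over-quota = €836,752.84 − €403,216.66 = €433,536.18.
In-quota duty = €403,216.66 × 6.5% = €26,209.08. Over-quota duty = €433,536.18 × 19% = €82,371.87.
Line duty = €26,209.08 + €82,371.87 = €108,580.95.
Total = €11,909.25 + €6,061.81 + €0.00 + €108,580.95 = €126,552.01.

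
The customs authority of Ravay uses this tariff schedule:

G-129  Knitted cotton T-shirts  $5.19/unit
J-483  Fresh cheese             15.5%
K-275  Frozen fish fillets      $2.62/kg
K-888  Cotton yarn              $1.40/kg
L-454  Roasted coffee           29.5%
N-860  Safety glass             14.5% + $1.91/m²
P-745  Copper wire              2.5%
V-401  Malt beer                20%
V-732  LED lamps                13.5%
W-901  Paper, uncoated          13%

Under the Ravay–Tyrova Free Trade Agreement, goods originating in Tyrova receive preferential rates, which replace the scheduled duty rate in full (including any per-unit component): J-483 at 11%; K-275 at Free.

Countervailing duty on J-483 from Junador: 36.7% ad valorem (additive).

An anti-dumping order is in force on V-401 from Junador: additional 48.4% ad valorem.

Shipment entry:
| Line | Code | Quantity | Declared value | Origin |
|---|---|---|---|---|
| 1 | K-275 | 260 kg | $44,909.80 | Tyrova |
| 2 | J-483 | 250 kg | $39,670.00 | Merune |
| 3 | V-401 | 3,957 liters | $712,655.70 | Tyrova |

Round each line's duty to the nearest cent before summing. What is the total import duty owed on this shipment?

Line 1 (K-275, Tyrova, 260 kg, $44,909.80):
Base rate for K-275 is $2.62/kg.
Origin Tyrova qualifies under the Ravay–Tyrova agreement and K-275 is covered: preferential rate Free applies instead.
Duty = $44,909.80 × 0% = $0.00.
Line 2 (J-483, Merune, 250 kg, $39,670.00):
Base rate for J-483 is 15.5%.
J-483 has an FTA preferential rate, but origin Merune is not Tyrova; base rate stands.
The additional-duty order on J-483 targets Junador, not Merune; it does not apply.
Duty = $39,670.00 × 15.5% = $6,148.85.
Line 3 (V-401, Tyrova, 3,957 liters, $712,655.70):
Base rate for V-401 is 20%.
Origin Tyrova is the FTA partner but V-401 is not on the preference list; base rate stands.
The additional-duty order on V-401 targets Junador, not Tyrova; it does not apply.
Duty = $712,655.70 × 20% = $142,531.14.
Total = $0.00 + $6,148.85 + $142,531.14 = $148,679.99.

$148,679.99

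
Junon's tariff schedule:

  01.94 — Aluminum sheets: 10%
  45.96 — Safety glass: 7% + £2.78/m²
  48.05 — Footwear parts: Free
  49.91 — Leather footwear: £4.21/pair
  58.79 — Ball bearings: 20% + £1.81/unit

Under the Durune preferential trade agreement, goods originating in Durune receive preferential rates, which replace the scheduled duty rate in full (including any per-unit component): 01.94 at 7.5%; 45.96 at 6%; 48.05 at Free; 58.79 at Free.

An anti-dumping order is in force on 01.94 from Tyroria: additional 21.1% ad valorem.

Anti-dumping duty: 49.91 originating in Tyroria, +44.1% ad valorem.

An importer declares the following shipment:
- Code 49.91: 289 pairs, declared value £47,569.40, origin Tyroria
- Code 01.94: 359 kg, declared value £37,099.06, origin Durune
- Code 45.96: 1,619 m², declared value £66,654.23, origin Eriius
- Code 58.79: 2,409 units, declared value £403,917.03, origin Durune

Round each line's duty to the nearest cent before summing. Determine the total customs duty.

£34,143.85

Line 1 (49.91, Tyroria, 289 pairs, £47,569.40):
Base rate for 49.91 is £4.21/pair.
Additional duty on 49.91 from Tyroria: +44.1% ad valorem. Applied ad valorem rate = 44.1%.
Duty = £47,569.40 × 44.1% + 289 × £4.21 = £22,194.80.
Line 2 (01.94, Durune, 359 kg, £37,099.06):
Base rate for 01.94 is 10%.
Origin Durune qualifies under the Junon–Durune agreement and 01.94 is covered: preferential rate 7.5% applies instead.
The additional-duty order on 01.94 targets Tyroria, not Durune; it does not apply.
Duty = £37,099.06 × 7.5% = £2,782.43.
Line 3 (45.96, Eriius, 1,619 m², £66,654.23):
Base rate for 45.96 is 7% + £2.78/m².
45.96 has an FTA preferential rate, but origin Eriius is not Durune; base rate stands.
Duty = £66,654.23 × 7% + 1,619 × £2.78 = £9,166.62.
Line 4 (58.79, Durune, 2,409 units, £403,917.03):
Base rate for 58.79 is 20% + £1.81/unit.
Origin Durune qualifies under the Junon–Durune agreement and 58.79 is covered: preferential rate Free applies instead.
Duty = £403,917.03 × 0% = £0.00.
Total = £22,194.80 + £2,782.43 + £9,166.62 + £0.00 = £34,143.85.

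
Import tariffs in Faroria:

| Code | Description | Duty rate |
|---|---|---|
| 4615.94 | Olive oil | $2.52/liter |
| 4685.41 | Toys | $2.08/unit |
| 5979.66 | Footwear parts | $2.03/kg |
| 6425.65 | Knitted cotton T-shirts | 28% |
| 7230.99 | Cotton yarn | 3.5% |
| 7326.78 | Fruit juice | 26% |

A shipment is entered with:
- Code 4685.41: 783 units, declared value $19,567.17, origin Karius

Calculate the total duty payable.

Line 1 (4685.41, Karius, 783 units, $19,567.17):
Base rate for 4685.41 is $2.08/unit.
Duty = 783 × $2.08 = $1,628.64.

$1,628.64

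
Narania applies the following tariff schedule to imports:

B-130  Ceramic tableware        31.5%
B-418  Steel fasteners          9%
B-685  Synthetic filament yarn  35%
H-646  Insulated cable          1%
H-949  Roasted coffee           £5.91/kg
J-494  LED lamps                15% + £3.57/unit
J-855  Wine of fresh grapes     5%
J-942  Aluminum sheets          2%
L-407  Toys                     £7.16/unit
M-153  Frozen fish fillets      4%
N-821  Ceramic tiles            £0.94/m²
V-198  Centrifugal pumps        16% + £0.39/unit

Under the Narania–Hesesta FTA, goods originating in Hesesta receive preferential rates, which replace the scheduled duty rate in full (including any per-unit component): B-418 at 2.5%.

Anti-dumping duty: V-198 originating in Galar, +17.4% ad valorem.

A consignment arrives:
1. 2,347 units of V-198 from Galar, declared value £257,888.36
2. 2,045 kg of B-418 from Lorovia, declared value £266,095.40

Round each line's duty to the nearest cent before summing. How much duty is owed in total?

£110,998.63

Line 1 (V-198, Galar, 2,347 units, £257,888.36):
Base rate for V-198 is 16% + £0.39/unit.
Additional duty on V-198 from Galar: +17.4%. Applied ad valorem rate: 16% + 17.4% = 33.4%.
Duty = £257,888.36 × 33.4% + 2,347 × £0.39 = £87,050.04.
Line 2 (B-418, Lorovia, 2,045 kg, £266,095.40):
Base rate for B-418 is 9%.
B-418 has an FTA preferential rate, but origin Lorovia is not Hesesta; base rate stands.
Duty = £266,095.40 × 9% = £23,948.59.
Total = £87,050.04 + £23,948.59 = £110,998.63.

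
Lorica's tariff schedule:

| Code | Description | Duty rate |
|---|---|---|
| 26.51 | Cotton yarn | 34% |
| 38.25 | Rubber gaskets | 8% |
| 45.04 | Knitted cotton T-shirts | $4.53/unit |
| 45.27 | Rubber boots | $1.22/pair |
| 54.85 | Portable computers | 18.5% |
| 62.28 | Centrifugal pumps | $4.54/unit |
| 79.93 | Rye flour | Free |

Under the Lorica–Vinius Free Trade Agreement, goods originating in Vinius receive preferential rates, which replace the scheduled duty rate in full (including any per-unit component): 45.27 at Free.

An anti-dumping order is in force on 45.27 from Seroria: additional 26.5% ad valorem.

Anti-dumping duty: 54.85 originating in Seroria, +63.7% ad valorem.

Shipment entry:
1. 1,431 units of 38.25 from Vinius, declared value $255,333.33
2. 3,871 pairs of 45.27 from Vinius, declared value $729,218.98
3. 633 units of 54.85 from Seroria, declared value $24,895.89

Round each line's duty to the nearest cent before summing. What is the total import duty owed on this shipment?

Line 1 (38.25, Vinius, 1,431 units, $255,333.33):
Base rate for 38.25 is 8%.
Origin Vinius is the FTA partner but 38.25 is not on the preference list; base rate stands.
Duty = $255,333.33 × 8% = $20,426.67.
Line 2 (45.27, Vinius, 3,871 pairs, $729,218.98):
Base rate for 45.27 is $1.22/pair.
Origin Vinius qualifies under the Lorica–Vinius agreement and 45.27 is covered: preferential rate Free applies instead.
The additional-duty order on 45.27 targets Seroria, not Vinius; it does not apply.
Duty = $729,218.98 × 0% = $0.00.
Line 3 (54.85, Seroria, 633 units, $24,895.89):
Base rate for 54.85 is 18.5%.
Additional duty on 54.85 from Seroria: +63.7%. Applied ad valorem rate: 18.5% + 63.7% = 82.2%.
Duty = $24,895.89 × 82.2% = $20,464.42.
Total = $20,426.67 + $0.00 + $20,464.42 = $40,891.09.

$40,891.09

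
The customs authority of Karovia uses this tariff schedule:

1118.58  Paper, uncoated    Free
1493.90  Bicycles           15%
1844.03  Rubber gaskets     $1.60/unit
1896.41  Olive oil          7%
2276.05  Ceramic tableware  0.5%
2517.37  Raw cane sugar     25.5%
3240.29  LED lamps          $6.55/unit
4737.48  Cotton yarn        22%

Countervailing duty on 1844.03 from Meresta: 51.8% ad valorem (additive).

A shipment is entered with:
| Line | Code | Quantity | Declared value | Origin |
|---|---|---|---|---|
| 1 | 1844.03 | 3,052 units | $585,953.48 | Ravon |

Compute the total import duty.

$4,883.20

Line 1 (1844.03, Ravon, 3,052 units, $585,953.48):
Base rate for 1844.03 is $1.60/unit.
The additional-duty order on 1844.03 targets Meresta, not Ravon; it does not apply.
Duty = 3,052 × $1.60 = $4,883.20.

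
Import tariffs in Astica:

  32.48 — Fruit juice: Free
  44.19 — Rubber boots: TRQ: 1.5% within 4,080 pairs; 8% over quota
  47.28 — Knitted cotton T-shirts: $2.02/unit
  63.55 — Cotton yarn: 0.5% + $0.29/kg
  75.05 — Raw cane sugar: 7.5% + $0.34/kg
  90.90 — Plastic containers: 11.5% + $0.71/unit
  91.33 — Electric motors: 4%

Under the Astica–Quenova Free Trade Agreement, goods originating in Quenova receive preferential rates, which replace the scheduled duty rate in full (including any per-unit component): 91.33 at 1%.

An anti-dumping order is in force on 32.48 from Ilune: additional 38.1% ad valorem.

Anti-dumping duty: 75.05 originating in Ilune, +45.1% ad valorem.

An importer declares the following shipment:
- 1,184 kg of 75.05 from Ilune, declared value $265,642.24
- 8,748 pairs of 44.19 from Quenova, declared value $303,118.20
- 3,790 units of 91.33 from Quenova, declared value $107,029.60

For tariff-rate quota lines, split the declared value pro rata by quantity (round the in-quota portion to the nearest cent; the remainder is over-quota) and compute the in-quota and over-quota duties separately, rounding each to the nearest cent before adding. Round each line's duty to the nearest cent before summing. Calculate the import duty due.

Line 1 (75.05, Ilune, 1,184 kg, $265,642.24):
Base rate for 75.05 is 7.5% + $0.34/kg.
Additional duty on 75.05 from Ilune: +45.1%. Applied ad valorem rate: 7.5% + 45.1% = 52.6%.
Duty = $265,642.24 × 52.6% + 1,184 × $0.34 = $140,130.38.
Line 2 (44.19, Quenova, 8,748 pairs, $303,118.20):
Code 44.19 is under a tariff-rate quota (threshold 4,080 pairs). In-quota: 4,080 pairs at 1.5%; over-quota: 4,668 pairs at 8%.
Pro-rata value split: in-quota = $303,118.20 × 4,080/8,748 = $141,372.00; over-quota = $303,118.20 − $141,372.00 = $161,746.20.
In-quota duty = $141,372.00 × 1.5% = $2,120.58. Over-quota duty = $161,746.20 × 8% = $12,939.70.
Line duty = $2,120.58 + $12,939.70 = $15,060.28.
Line 3 (91.33, Quenova, 3,790 units, $107,029.60):
Base rate for 91.33 is 4%.
Origin Quenova qualifies under the Astica–Quenova agreement and 91.33 is covered: preferential rate 1% applies instead.
Duty = $107,029.60 × 1% = $1,070.30.
Total = $140,130.38 + $15,060.28 + $1,070.30 = $156,260.96.

$156,260.96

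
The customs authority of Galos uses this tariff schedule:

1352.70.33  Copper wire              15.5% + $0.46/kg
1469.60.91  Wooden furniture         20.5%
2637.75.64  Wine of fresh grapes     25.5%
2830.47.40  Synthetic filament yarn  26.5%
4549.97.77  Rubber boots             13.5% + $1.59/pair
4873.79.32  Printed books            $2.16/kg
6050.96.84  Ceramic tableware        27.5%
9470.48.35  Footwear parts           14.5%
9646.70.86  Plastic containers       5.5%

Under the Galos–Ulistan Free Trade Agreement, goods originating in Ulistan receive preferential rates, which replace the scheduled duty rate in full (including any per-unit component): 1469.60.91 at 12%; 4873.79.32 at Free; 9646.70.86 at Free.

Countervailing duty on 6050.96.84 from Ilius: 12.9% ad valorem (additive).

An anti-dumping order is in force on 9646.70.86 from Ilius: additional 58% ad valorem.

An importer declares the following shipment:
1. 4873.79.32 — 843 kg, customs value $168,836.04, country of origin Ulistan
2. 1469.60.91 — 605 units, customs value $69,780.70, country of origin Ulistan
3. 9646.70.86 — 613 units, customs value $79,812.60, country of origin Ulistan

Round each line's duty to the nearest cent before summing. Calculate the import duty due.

Line 1 (4873.79.32, Ulistan, 843 kg, $168,836.04):
Base rate for 4873.79.32 is $2.16/kg.
Origin Ulistan qualifies under the Galos–Ulistan agreement and 4873.79.32 is covered: preferential rate Free applies instead.
Duty = $168,836.04 × 0% = $0.00.
Line 2 (1469.60.91, Ulistan, 605 units, $69,780.70):
Base rate for 1469.60.91 is 20.5%.
Origin Ulistan qualifies under the Galos–Ulistan agreement and 1469.60.91 is covered: preferential rate 12% applies instead.
Duty = $69,780.70 × 12% = $8,373.68.
Line 3 (9646.70.86, Ulistan, 613 units, $79,812.60):
Base rate for 9646.70.86 is 5.5%.
Origin Ulistan qualifies under the Galos–Ulistan agreement and 9646.70.86 is covered: preferential rate Free applies instead.
The additional-duty order on 9646.70.86 targets Ilius, not Ulistan; it does not apply.
Duty = $79,812.60 × 0% = $0.00.
Total = $0.00 + $8,373.68 + $0.00 = $8,373.68.

$8,373.68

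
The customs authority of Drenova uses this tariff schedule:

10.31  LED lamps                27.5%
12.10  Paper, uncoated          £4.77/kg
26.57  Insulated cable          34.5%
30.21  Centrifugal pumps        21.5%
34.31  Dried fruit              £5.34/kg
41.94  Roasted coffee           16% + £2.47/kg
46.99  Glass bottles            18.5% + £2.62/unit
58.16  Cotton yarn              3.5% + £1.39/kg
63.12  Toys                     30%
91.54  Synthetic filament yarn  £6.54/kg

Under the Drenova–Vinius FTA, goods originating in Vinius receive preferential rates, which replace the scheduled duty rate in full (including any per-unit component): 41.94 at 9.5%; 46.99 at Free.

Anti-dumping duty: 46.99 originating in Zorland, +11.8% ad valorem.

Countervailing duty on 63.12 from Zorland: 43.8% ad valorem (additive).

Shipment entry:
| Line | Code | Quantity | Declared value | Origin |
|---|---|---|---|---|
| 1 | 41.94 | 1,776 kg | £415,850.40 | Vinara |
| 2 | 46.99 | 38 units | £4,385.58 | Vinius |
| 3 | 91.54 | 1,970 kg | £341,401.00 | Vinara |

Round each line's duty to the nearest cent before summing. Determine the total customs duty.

Line 1 (41.94, Vinara, 1,776 kg, £415,850.40):
Base rate for 41.94 is 16% + £2.47/kg.
41.94 has an FTA preferential rate, but origin Vinara is not Vinius; base rate stands.
Duty = £415,850.40 × 16% + 1,776 × £2.47 = £70,922.78.
Line 2 (46.99, Vinius, 38 units, £4,385.58):
Base rate for 46.99 is 18.5% + £2.62/unit.
Origin Vinius qualifies under the Drenova–Vinius agreement and 46.99 is covered: preferential rate Free applies instead.
The additional-duty order on 46.99 targets Zorland, not Vinius; it does not apply.
Duty = £4,385.58 × 0% = £0.00.
Line 3 (91.54, Vinara, 1,970 kg, £341,401.00):
Base rate for 91.54 is £6.54/kg.
Duty = 1,970 × £6.54 = £12,883.80.
Total = £70,922.78 + £0.00 + £12,883.80 = £83,806.58.

£83,806.58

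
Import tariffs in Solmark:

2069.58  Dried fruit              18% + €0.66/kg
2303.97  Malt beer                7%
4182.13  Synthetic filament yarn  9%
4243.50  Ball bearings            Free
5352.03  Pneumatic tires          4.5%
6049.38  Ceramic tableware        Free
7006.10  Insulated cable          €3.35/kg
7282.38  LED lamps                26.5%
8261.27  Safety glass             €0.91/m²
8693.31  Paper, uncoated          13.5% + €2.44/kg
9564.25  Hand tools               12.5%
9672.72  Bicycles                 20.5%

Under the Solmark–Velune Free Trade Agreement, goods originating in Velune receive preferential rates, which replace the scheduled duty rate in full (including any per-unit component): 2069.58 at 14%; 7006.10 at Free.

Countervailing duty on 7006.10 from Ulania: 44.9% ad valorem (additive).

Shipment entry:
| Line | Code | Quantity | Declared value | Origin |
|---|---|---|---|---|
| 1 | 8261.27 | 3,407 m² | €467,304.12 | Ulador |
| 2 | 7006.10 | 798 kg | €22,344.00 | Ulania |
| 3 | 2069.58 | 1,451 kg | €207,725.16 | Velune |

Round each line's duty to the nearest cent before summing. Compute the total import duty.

Line 1 (8261.27, Ulador, 3,407 m², €467,304.12):
Base rate for 8261.27 is €0.91/m².
Duty = 3,407 × €0.91 = €3,100.37.
Line 2 (7006.10, Ulania, 798 kg, €22,344.00):
Base rate for 7006.10 is €3.35/kg.
7006.10 has an FTA preferential rate, but origin Ulania is not Velune; base rate stands.
Additional duty on 7006.10 from Ulania: +44.9% ad valorem. Applied ad valorem rate = 44.9%.
Duty = €22,344.00 × 44.9% + 798 × €3.35 = €12,705.76.
Line 3 (2069.58, Velune, 1,451 kg, €207,725.16):
Base rate for 2069.58 is 18% + €0.66/kg.
Origin Velune qualifies under the Solmark–Velune agreement and 2069.58 is covered: preferential rate 14% applies instead.
Duty = €207,725.16 × 14% = €29,081.52.
Total = €3,100.37 + €12,705.76 + €29,081.52 = €44,887.65.

€44,887.65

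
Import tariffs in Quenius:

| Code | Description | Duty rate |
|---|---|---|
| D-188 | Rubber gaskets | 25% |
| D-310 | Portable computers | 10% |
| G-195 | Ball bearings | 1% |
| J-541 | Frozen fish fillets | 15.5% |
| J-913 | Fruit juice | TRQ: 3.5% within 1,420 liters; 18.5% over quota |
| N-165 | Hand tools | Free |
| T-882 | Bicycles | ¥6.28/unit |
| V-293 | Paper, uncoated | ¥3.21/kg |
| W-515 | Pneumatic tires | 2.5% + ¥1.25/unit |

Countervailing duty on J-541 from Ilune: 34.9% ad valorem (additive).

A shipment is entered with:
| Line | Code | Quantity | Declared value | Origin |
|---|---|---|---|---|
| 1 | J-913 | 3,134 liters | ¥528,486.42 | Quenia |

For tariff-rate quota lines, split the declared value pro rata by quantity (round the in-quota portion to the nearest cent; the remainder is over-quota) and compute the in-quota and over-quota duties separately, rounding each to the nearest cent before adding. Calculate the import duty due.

¥61,851.80

Line 1 (J-913, Quenia, 3,134 liters, ¥528,486.42):
Code J-913 is under a tariff-rate quota (threshold 1,420 liters). In-quota: 1,420 liters at 3.5%; over-quota: 1,714 liters at 18.5%.
Pro-rata value split: in-quota = ¥528,486.42 × 1,420/3,134 = ¥239,454.60; over-quota = ¥528,486.42 − ¥239,454.60 = ¥289,031.82.
In-quota duty = ¥239,454.60 × 3.5% = ¥8,380.91. Over-quota duty = ¥289,031.82 × 18.5% = ¥53,470.89.
Line duty = ¥8,380.91 + ¥53,470.89 = ¥61,851.80.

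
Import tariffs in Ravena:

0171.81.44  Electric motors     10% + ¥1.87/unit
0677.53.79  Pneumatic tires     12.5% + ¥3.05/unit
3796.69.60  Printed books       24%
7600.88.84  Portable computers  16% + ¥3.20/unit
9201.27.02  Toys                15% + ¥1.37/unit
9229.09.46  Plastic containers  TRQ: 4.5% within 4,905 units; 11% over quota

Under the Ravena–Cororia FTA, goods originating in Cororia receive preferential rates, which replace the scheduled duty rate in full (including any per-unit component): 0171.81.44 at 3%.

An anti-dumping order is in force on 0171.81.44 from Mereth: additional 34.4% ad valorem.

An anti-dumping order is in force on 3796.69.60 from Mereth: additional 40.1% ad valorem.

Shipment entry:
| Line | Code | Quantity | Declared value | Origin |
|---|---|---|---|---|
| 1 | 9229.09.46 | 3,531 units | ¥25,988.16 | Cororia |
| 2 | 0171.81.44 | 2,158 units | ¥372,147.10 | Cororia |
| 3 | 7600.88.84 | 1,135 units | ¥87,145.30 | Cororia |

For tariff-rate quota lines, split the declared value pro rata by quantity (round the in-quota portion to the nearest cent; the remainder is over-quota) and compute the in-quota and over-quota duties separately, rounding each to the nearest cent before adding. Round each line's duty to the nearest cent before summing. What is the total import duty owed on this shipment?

Line 1 (9229.09.46, Cororia, 3,531 units, ¥25,988.16):
Code 9229.09.46 is under a tariff-rate quota (threshold 4,905 units). Quantity 3,531 units is within the quota, so the in-quota rate 4.5% applies to the full value.
Duty = ¥25,988.16 × 4.5% = ¥1,169.47.
Line 2 (0171.81.44, Cororia, 2,158 units, ¥372,147.10):
Base rate for 0171.81.44 is 10% + ¥1.87/unit.
Origin Cororia qualifies under the Ravena–Cororia agreement and 0171.81.44 is covered: preferential rate 3% applies instead.
The additional-duty order on 0171.81.44 targets Mereth, not Cororia; it does not apply.
Duty = ¥372,147.10 × 3% = ¥11,164.41.
Line 3 (7600.88.84, Cororia, 1,135 units, ¥87,145.30):
Base rate for 7600.88.84 is 16% + ¥3.20/unit.
Origin Cororia is the FTA partner but 7600.88.84 is not on the preference list; base rate stands.
Duty = ¥87,145.30 × 16% + 1,135 × ¥3.20 = ¥17,575.25.
Total = ¥1,169.47 + ¥11,164.41 + ¥17,575.25 = ¥29,909.13.

¥29,909.13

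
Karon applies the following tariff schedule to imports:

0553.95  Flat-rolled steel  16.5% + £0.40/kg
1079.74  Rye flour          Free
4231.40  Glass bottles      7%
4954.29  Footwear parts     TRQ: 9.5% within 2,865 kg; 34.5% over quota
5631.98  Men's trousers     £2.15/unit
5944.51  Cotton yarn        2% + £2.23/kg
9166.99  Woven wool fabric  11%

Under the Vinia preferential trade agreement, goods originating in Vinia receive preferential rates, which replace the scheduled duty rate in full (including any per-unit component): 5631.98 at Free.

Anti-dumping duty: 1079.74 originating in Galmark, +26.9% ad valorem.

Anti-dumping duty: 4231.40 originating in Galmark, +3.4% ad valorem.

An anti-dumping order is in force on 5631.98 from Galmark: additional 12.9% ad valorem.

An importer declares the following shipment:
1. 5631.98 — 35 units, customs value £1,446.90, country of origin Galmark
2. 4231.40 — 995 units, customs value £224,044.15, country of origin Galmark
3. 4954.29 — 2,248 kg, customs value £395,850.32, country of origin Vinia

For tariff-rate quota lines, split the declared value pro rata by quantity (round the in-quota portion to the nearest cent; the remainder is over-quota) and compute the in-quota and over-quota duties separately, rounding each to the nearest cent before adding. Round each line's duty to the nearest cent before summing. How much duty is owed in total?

£61,168.27

Line 1 (5631.98, Galmark, 35 units, £1,446.90):
Base rate for 5631.98 is £2.15/unit.
5631.98 has an FTA preferential rate, but origin Galmark is not Vinia; base rate stands.
Additional duty on 5631.98 from Galmark: +12.9% ad valorem. Applied ad valorem rate = 12.9%.
Duty = £1,446.90 × 12.9% + 35 × £2.15 = £261.90.
Line 2 (4231.40, Galmark, 995 units, £224,044.15):
Base rate for 4231.40 is 7%.
Additional duty on 4231.40 from Galmark: +3.4%. Applied ad valorem rate: 7% + 3.4% = 10.4%.
Duty = £224,044.15 × 10.4% = £23,300.59.
Line 3 (4954.29, Vinia, 2,248 kg, £395,850.32):
Code 4954.29 is under a tariff-rate quota (threshold 2,865 kg). Quantity 2,248 kg is within the quota, so the in-quota rate 9.5% applies to the full value.
Duty = £395,850.32 × 9.5% = £37,605.78.
Total = £261.90 + £23,300.59 + £37,605.78 = £61,168.27.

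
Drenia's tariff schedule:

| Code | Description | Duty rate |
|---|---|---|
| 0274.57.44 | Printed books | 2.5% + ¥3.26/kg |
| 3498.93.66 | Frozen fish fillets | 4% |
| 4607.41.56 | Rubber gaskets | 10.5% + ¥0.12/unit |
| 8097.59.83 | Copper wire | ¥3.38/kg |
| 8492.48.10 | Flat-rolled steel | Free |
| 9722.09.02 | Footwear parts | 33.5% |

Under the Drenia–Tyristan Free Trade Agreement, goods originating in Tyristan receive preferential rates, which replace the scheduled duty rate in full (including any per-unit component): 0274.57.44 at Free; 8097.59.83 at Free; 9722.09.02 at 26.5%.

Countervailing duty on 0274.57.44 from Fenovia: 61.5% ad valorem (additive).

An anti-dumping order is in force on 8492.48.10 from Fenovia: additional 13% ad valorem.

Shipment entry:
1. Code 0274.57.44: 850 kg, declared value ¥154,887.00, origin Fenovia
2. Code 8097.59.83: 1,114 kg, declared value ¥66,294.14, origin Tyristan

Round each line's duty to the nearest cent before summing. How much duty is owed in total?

¥101,898.68

Line 1 (0274.57.44, Fenovia, 850 kg, ¥154,887.00):
Base rate for 0274.57.44 is 2.5% + ¥3.26/kg.
0274.57.44 has an FTA preferential rate, but origin Fenovia is not Tyristan; base rate stands.
Additional duty on 0274.57.44 from Fenovia: +61.5%. Applied ad valorem rate: 2.5% + 61.5% = 64%.
Duty = ¥154,887.00 × 64% + 850 × ¥3.26 = ¥101,898.68.
Line 2 (8097.59.83, Tyristan, 1,114 kg, ¥66,294.14):
Base rate for 8097.59.83 is ¥3.38/kg.
Origin Tyristan qualifies under the Drenia–Tyristan agreement and 8097.59.83 is covered: preferential rate Free applies instead.
Duty = ¥66,294.14 × 0% = ¥0.00.
Total = ¥101,898.68 + ¥0.00 = ¥101,898.68.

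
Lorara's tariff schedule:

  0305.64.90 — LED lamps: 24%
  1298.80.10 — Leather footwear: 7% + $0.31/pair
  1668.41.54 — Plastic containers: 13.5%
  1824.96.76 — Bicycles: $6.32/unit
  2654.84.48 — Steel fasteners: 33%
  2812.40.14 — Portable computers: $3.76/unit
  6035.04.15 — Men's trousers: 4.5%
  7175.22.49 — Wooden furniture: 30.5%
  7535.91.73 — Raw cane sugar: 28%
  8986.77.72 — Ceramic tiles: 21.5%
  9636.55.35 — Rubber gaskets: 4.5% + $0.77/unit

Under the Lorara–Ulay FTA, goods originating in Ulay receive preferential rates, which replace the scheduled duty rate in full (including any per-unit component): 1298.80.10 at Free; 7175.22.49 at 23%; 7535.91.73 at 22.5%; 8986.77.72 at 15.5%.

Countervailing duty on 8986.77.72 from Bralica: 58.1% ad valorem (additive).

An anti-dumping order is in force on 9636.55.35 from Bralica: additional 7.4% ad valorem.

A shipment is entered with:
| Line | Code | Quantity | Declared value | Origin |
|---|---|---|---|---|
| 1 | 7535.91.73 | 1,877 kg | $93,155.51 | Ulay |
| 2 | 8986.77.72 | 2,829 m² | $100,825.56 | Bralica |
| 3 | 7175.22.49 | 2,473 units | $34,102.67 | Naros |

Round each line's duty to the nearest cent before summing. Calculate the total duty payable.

Line 1 (7535.91.73, Ulay, 1,877 kg, $93,155.51):
Base rate for 7535.91.73 is 28%.
Origin Ulay qualifies under the Lorara–Ulay agreement and 7535.91.73 is covered: preferential rate 22.5% applies instead.
Duty = $93,155.51 × 22.5% = $20,959.99.
Line 2 (8986.77.72, Bralica, 2,829 m², $100,825.56):
Base rate for 8986.77.72 is 21.5%.
8986.77.72 has an FTA preferential rate, but origin Bralica is not Ulay; base rate stands.
Additional duty on 8986.77.72 from Bralica: +58.1%. Applied ad valorem rate: 21.5% + 58.1% = 79.6%.
Duty = $100,825.56 × 79.6% = $80,257.15.
Line 3 (7175.22.49, Naros, 2,473 units, $34,102.67):
Base rate for 7175.22.49 is 30.5%.
7175.22.49 has an FTA preferential rate, but origin Naros is not Ulay; base rate stands.
Duty = $34,102.67 × 30.5% = $10,401.31.
Total = $20,959.99 + $80,257.15 + $10,401.31 = $111,618.45.

$111,618.45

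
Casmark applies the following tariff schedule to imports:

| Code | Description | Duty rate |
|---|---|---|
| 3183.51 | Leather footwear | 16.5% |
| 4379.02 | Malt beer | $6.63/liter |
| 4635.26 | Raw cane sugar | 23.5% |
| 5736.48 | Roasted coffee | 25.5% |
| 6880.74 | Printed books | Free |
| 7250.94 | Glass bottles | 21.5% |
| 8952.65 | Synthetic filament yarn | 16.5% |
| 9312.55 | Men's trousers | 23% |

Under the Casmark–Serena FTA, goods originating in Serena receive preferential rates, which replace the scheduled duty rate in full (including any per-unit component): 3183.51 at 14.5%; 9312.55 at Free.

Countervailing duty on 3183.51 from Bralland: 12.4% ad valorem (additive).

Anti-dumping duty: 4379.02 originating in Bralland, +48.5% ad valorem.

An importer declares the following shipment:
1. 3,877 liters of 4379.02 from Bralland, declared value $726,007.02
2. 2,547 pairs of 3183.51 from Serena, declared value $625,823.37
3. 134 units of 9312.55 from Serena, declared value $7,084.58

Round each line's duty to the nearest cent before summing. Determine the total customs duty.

Line 1 (4379.02, Bralland, 3,877 liters, $726,007.02):
Base rate for 4379.02 is $6.63/liter.
Additional duty on 4379.02 from Bralland: +48.5% ad valorem. Applied ad valorem rate = 48.5%.
Duty = $726,007.02 × 48.5% + 3,877 × $6.63 = $377,817.91.
Line 2 (3183.51, Serena, 2,547 pairs, $625,823.37):
Base rate for 3183.51 is 16.5%.
Origin Serena qualifies under the Casmark–Serena agreement and 3183.51 is covered: preferential rate 14.5% applies instead.
The additional-duty order on 3183.51 targets Bralland, not Serena; it does not apply.
Duty = $625,823.37 × 14.5% = $90,744.39.
Line 3 (9312.55, Serena, 134 units, $7,084.58):
Base rate for 9312.55 is 23%.
Origin Serena qualifies under the Casmark–Serena agreement and 9312.55 is covered: preferential rate Free applies instead.
Duty = $7,084.58 × 0% = $0.00.
Total = $377,817.91 + $90,744.39 + $0.00 = $468,562.30.

$468,562.30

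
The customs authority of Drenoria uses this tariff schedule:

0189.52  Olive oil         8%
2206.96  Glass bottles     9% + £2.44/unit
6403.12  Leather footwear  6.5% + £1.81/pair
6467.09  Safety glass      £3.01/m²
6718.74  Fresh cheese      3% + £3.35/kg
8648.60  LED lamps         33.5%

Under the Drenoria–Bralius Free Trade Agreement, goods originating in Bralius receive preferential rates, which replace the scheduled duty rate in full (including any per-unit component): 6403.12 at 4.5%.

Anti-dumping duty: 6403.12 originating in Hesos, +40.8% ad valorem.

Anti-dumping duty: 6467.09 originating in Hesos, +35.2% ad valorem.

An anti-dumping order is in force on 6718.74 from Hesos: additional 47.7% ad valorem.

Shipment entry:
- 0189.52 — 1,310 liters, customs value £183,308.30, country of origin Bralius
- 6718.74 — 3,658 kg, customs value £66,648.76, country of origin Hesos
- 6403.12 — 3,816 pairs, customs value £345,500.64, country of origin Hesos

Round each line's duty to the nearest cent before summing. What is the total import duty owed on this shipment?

Line 1 (0189.52, Bralius, 1,310 liters, £183,308.30):
Base rate for 0189.52 is 8%.
Origin Bralius is the FTA partner but 0189.52 is not on the preference list; base rate stands.
Duty = £183,308.30 × 8% = £14,664.66.
Line 2 (6718.74, Hesos, 3,658 kg, £66,648.76):
Base rate for 6718.74 is 3% + £3.35/kg.
Additional duty on 6718.74 from Hesos: +47.7%. Applied ad valorem rate: 3% + 47.7% = 50.7%.
Duty = £66,648.76 × 50.7% + 3,658 × £3.35 = £46,045.22.
Line 3 (6403.12, Hesos, 3,816 pairs, £345,500.64):
Base rate for 6403.12 is 6.5% + £1.81/pair.
6403.12 has an FTA preferential rate, but origin Hesos is not Bralius; base rate stands.
Additional duty on 6403.12 from Hesos: +40.8%. Applied ad valorem rate: 6.5% + 40.8% = 47.3%.
Duty = £345,500.64 × 47.3% + 3,816 × £1.81 = £170,328.76.
Total = £14,664.66 + £46,045.22 + £170,328.76 = £231,038.64.

£231,038.64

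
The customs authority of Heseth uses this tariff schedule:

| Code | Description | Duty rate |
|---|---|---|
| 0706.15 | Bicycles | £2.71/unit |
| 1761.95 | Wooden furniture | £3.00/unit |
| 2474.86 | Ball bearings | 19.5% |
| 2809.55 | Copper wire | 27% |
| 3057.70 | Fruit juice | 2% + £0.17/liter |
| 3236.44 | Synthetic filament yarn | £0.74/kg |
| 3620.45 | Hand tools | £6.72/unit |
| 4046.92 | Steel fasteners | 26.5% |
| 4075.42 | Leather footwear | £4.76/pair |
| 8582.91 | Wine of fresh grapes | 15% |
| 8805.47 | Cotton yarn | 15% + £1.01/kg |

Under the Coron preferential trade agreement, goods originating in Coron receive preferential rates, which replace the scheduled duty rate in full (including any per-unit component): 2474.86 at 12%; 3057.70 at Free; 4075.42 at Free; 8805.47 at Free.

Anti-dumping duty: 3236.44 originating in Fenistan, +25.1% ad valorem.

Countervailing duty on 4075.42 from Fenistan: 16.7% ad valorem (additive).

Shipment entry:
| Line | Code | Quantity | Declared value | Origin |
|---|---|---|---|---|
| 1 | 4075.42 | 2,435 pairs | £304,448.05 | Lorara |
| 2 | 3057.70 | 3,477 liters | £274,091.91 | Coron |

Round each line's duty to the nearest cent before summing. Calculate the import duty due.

Line 1 (4075.42, Lorara, 2,435 pairs, £304,448.05):
Base rate for 4075.42 is £4.76/pair.
4075.42 has an FTA preferential rate, but origin Lorara is not Coron; base rate stands.
The additional-duty order on 4075.42 targets Fenistan, not Lorara; it does not apply.
Duty = 2,435 × £4.76 = £11,590.60.
Line 2 (3057.70, Coron, 3,477 liters, £274,091.91):
Base rate for 3057.70 is 2% + £0.17/liter.
Origin Coron qualifies under the Heseth–Coron agreement and 3057.70 is covered: preferential rate Free applies instead.
Duty = £274,091.91 × 0% = £0.00.
Total = £11,590.60 + £0.00 = £11,590.60.

£11,590.60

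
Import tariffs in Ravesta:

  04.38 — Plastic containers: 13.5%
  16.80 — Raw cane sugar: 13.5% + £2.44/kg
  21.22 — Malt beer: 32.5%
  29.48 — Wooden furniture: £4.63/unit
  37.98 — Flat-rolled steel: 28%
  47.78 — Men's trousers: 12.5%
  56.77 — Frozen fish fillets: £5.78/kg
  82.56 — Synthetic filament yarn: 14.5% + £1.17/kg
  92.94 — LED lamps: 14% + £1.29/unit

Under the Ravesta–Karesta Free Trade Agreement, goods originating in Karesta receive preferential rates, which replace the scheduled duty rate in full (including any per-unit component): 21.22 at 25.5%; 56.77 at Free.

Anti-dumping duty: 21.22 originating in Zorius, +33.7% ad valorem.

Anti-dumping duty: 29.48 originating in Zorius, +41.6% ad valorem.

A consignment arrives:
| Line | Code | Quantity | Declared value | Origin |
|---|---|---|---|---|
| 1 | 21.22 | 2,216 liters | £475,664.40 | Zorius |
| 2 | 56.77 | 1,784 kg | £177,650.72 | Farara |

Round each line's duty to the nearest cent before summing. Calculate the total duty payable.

£325,201.35

Line 1 (21.22, Zorius, 2,216 liters, £475,664.40):
Base rate for 21.22 is 32.5%.
21.22 has an FTA preferential rate, but origin Zorius is not Karesta; base rate stands.
Additional duty on 21.22 from Zorius: +33.7%. Applied ad valorem rate: 32.5% + 33.7% = 66.2%.
Duty = £475,664.40 × 66.2% = £314,889.83.
Line 2 (56.77, Farara, 1,784 kg, £177,650.72):
Base rate for 56.77 is £5.78/kg.
56.77 has an FTA preferential rate, but origin Farara is not Karesta; base rate stands.
Duty = 1,784 × £5.78 = £10,311.52.
Total = £314,889.83 + £10,311.52 = £325,201.35.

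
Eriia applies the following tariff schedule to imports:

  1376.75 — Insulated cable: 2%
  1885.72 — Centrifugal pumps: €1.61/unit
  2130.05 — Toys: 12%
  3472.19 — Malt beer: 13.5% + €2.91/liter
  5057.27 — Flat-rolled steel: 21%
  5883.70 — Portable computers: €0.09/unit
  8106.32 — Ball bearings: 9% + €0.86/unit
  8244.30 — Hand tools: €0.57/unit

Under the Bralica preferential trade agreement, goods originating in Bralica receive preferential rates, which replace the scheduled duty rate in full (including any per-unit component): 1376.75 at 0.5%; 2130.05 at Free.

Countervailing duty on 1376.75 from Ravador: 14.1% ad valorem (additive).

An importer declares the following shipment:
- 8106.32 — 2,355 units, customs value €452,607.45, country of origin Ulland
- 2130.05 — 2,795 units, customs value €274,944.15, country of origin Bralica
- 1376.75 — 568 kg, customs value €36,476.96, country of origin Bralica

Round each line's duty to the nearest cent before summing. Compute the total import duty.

Line 1 (8106.32, Ulland, 2,355 units, €452,607.45):
Base rate for 8106.32 is 9% + €0.86/unit.
Duty = €452,607.45 × 9% + 2,355 × €0.86 = €42,759.97.
Line 2 (2130.05, Bralica, 2,795 units, €274,944.15):
Base rate for 2130.05 is 12%.
Origin Bralica qualifies under the Eriia–Bralica agreement and 2130.05 is covered: preferential rate Free applies instead.
Duty = €274,944.15 × 0% = €0.00.
Line 3 (1376.75, Bralica, 568 kg, €36,476.96):
Base rate for 1376.75 is 2%.
Origin Bralica qualifies under the Eriia–Bralica agreement and 1376.75 is covered: preferential rate 0.5% applies instead.
The additional-duty order on 1376.75 targets Ravador, not Bralica; it does not apply.
Duty = €36,476.96 × 0.5% = €182.38.
Total = €42,759.97 + €0.00 + €182.38 = €42,942.35.

€42,942.35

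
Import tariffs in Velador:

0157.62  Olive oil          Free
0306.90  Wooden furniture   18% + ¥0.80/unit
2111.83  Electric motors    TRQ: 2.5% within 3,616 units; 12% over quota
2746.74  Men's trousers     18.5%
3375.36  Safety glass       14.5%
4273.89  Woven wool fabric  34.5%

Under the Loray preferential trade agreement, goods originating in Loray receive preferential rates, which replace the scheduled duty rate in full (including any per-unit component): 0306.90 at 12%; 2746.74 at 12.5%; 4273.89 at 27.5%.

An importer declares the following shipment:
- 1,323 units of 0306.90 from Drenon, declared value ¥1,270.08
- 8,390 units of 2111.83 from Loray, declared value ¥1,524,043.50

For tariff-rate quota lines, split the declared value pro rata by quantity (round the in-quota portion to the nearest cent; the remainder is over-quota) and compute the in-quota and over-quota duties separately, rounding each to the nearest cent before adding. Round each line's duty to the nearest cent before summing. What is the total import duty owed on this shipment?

¥121,771.82

Line 1 (0306.90, Drenon, 1,323 units, ¥1,270.08):
Base rate for 0306.90 is 18% + ¥0.80/unit.
0306.90 has an FTA preferential rate, but origin Drenon is not Loray; base rate stands.
Duty = ¥1,270.08 × 18% + 1,323 × ¥0.80 = ¥1,287.01.
Line 2 (2111.83, Loray, 8,390 units, ¥1,524,043.50):
Code 2111.83 is under a tariff-rate quota (threshold 3,616 units). In-quota: 3,616 units at 2.5%; over-quota: 4,774 units at 12%.
Pro-rata value split: in-quota = ¥1,524,043.50 × 3,616/8,390 = ¥656,846.40; over-quota = ¥1,524,043.50 − ¥656,846.40 = ¥867,197.10.
In-quota duty = ¥656,846.40 × 2.5% = ¥16,421.16. Over-quota duty = ¥867,197.10 × 12% = ¥104,063.65.
Line duty = ¥16,421.16 + ¥104,063.65 = ¥120,484.81.
Total = ¥1,287.01 + ¥120,484.81 = ¥121,771.82.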